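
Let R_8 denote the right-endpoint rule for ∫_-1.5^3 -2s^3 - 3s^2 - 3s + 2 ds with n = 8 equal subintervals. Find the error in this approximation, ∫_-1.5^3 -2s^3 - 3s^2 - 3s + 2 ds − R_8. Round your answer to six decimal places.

Exact integral: ∫_-1.5^3 f(s) ds = -69.46875.
R_8 ≈ -97.82666016.
Error ≈ -69.46875 − (-97.82666016) ≈ 28.357910.

28.357910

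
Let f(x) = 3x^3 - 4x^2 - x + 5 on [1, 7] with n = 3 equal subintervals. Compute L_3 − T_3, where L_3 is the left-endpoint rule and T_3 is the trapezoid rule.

L_3 = 650.
T_3 = 1478.
L_3 − T_3 = -828.

-828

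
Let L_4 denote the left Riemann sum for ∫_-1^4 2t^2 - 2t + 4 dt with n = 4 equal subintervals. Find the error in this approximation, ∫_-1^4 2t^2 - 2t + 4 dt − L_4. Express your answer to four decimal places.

9.8958

Exact integral: ∫_-1^4 f(t) dt ≈ 48.333333.
L_4 = 38.4375.
Error ≈ 48.333333 − 38.4375 ≈ 9.8958.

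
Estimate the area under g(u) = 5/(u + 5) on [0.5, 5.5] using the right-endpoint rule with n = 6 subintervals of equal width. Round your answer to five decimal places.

3.05968

Δu = (5.5 − 0.5)/6 = 5/6.
Right endpoints: 4/3, 13/6, 3, 23/6, 14/3, 5.5.
g(4/3) = 15/19, g(13/6) = 30/43, g(3) = 0.625, g(23/6) = 30/53, g(14/3) = 15/29, g(5.5) = 10/21.
Sum = Δu · [g(4/3) + g(13/6) + g(3) + ...].
Sum ≈ 3.05968.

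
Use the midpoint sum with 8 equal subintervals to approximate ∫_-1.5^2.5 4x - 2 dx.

Δx = (2.5 − (-1.5))/8 = 0.5.
Midpoints: -1.25, -0.75, -0.25, 0.25, 0.75, 1.25, 1.75, 2.25.
f(-1.25) = -7, f(-0.75) = -5, f(-0.25) = -3, f(0.25) = -1, f(0.75) = 1, f(1.25) = 3, f(1.75) = 5, f(2.25) = 7.
Sum = Δx · [f(-1.25) + f(-0.75) + f(-0.25) + ...].
Sum = 0.

0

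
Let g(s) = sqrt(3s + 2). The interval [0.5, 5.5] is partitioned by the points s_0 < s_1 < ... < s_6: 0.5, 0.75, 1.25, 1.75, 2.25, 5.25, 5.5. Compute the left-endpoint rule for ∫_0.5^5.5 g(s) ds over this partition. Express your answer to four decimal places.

Subinterval widths: 0.25, 0.5, 0.5, 0.5, 3, 0.25.
Left endpoints: 0.5, 0.75, 1.25, 1.75, 2.25, 5.25.
g(0.5) ≈ 1.8708, g(0.75) ≈ 2.0616, g(1.25) ≈ 2.3979, g(1.75) ≈ 2.6926, g(2.25) ≈ 2.9580, g(5.25) ≈ 4.2131.
Sum = Σ Δs_i · g(s_i).
Sum ≈ 13.9711.

13.9711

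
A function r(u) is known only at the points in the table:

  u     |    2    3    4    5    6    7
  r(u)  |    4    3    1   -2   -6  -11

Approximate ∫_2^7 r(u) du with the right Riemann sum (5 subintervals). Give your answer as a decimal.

Δu = 1.
Sum = 1·[3 + 1 + (-2) + (-6) + (-11)] = -15.

-15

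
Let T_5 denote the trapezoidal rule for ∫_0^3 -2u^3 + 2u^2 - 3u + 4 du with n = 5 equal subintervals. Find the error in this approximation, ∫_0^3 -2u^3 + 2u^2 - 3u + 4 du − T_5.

Exact integral: ∫_0^3 f(u) du = -24.
T_5 = -25.26.
Error = -24 − (-25.26) = 1.26.

1.26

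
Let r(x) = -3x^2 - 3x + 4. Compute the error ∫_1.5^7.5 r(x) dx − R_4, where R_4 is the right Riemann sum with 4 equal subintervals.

Exact integral: ∫_1.5^7.5 r(x) dx = -475.5.
R_4 = -617.25.
Error = -475.5 − (-617.25) = 141.75.

141.75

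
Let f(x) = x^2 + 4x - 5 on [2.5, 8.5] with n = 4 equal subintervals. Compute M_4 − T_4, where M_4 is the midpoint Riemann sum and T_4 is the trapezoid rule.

M_4 = 300.375.
T_4 = 303.75.
M_4 − T_4 = -3.375.

-3.375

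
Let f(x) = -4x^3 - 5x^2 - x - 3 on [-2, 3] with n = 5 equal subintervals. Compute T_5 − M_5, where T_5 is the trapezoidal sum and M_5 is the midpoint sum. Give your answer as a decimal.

-13.75

T_5 = -150.
M_5 = -136.25.
T_5 − M_5 = -13.75.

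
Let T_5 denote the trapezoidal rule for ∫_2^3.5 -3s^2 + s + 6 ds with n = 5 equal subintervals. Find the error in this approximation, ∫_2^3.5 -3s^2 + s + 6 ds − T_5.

0.0675

Exact integral: ∫_2^3.5 f(s) ds = -21.75.
T_5 = -21.8175.
Error = -21.75 − (-21.8175) = 0.0675.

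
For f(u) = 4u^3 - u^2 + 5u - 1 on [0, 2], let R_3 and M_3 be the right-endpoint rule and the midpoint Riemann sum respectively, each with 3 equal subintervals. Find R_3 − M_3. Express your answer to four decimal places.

R_3 ≈ 35.629630.
M_3 ≈ 20.518519.
R_3 − M_3 ≈ 15.1111.

15.1111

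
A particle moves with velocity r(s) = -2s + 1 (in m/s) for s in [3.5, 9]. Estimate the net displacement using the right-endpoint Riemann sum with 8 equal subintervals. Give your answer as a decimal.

Δs = (9 − 3.5)/8 = 0.6875.
Right endpoints: 4.1875, 4.875, 5.5625, 6.25, 6.9375, 7.625, 8.3125, 9.
r(4.1875) = -7.375, r(4.875) = -8.75, r(5.5625) = -10.125, r(6.25) = -11.5, r(6.9375) = -12.875, r(7.625) = -14.25, r(8.3125) = -15.625, r(9) = -17.
Sum = Δs · [r(4.1875) + r(4.875) + r(5.5625) + ...].
Sum = -67.03125.

-67.03125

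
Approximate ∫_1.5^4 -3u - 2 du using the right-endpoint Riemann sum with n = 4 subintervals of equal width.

Δu = (4 − 1.5)/4 = 0.625.
Right endpoints: 2.125, 2.75, 3.375, 4.
f(2.125) = -8.375, f(2.75) = -10.25, f(3.375) = -12.125, f(4) = -14.
Sum = Δu · [f(2.125) + f(2.75) + f(3.375) + f(4)].
Sum = -27.96875.

-27.96875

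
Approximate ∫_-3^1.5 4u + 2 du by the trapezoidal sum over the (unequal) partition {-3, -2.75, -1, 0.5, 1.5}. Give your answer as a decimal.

-4.5

Subinterval widths: 0.25, 1.75, 1.5, 1.
f(-3) = -10, f(-2.75) = -9, f(-1) = -2, f(0.5) = 4, f(1.5) = 8.
On each subinterval the trapezoid contributes (Δu_i/2)·[f(u_{i-1}) + f(u_i)].
Sum = -4.5.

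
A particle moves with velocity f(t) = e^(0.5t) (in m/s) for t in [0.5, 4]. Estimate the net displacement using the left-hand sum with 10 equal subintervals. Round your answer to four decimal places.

Δt = (4 − 0.5)/10 = 0.35.
Left endpoints: 0.5, 0.85, 1.2, 1.55, 1.9, 2.25, 2.6, 2.95, 3.3, 3.65.
f(0.5) ≈ 1.2840, f(0.85) ≈ 1.5296, f(1.2) ≈ 1.8221, f(1.55) ≈ 2.1706, f(1.9) ≈ 2.5857, f(2.25) ≈ 3.0802, f(2.6) ≈ 3.6693, f(2.95) ≈ 4.3710, f(3.3) ≈ 5.2070, f(3.65) ≈ 6.2028.
Sum = Δt · [f(0.5) + f(0.85) + f(1.2) + ...].
Sum ≈ 11.1728.

11.1728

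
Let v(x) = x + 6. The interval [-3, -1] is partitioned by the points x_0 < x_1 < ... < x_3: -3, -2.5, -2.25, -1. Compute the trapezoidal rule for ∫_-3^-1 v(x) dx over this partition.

Subinterval widths: 0.5, 0.25, 1.25.
v(-3) = 3, v(-2.5) = 3.5, v(-2.25) = 3.75, v(-1) = 5.
On each subinterval the trapezoid contributes (Δx_i/2)·[v(x_{i-1}) + v(x_i)].
Sum = 8.

8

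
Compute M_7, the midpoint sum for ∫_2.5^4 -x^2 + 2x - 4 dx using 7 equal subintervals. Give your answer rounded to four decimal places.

Δx = (4 − 2.5)/7 = 3/14.
Midpoints: 73/28, 79/28, 85/28, 3.25, 97/28, 103/28, 109/28.
f(73/28) = -4377/784, f(79/28) = -4953/784, f(85/28) = -5601/784, f(3.25) = -8.0625, f(97/28) = -7113/784, f(103/28) = -7977/784, f(109/28) = -8913/784.
Sum = Δx · [f(73/28) + f(79/28) + f(85/28) + ...].
Sum ≈ -12.3693.

-12.3693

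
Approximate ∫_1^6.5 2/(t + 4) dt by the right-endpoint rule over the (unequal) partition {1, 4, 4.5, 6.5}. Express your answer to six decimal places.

Subinterval widths: 3, 0.5, 2.
Right endpoints: 4, 4.5, 6.5.
f(4) = 0.25, f(4.5) = 4/17, f(6.5) = 4/21.
Sum = Σ Δt_i · f(t_i).
Sum ≈ 1.248599.

1.248599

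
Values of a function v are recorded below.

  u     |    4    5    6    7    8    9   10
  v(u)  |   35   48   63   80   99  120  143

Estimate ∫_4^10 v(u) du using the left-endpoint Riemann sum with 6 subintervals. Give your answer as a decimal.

445

Δu = 1.
Sum = 1·[35 + 48 + 63 + 80 + 99 + 120] = 445.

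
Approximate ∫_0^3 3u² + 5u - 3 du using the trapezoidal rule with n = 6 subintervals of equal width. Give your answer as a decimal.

40.875

Δu = (3 − 0)/6 = 0.5.
f(0) = -3, f(0.5) = 0.25, f(1) = 5, f(1.5) = 11.25, f(2) = 19, f(2.5) = 28.25, f(3) = 39.
T_6 = (Δu/2)·[f(u_0) + 2f(u_1) + ... + 2f(u_{5}) + f(u_6)].
Sum = 40.875.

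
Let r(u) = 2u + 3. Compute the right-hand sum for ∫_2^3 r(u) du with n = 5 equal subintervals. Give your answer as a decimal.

Δu = (3 − 2)/5 = 0.2.
Right endpoints: 2.2, 2.4, 2.6, 2.8, 3.
r(2.2) = 7.4, r(2.4) = 7.8, r(2.6) = 8.2, r(2.8) = 8.6, r(3) = 9.
Sum = Δu · [r(2.2) + r(2.4) + r(2.6) + r(2.8) + r(3)].
Sum = 8.2.

8.2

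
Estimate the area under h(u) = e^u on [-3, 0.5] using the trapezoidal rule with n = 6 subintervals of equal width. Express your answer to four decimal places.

Δu = (0.5 − (-3))/6 = 7/12.
h(-3) ≈ 0.0498, h(-29/12) ≈ 0.0892, h(-11/6) ≈ 0.1599, h(-1.25) ≈ 0.2865, h(-2/3) ≈ 0.5134, h(-1/12) ≈ 0.9200, h(0.5) ≈ 1.6487.
T_6 = (Δu/2)·[h(u_0) + 2h(u_1) + ... + 2h(u_{5}) + h(u_6)].
Sum ≈ 1.6440.

1.6440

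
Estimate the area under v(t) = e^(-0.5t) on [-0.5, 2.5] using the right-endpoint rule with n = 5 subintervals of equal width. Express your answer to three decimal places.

Δt = (2.5 − (-0.5))/5 = 0.6.
Right endpoints: 0.1, 0.7, 1.3, 1.9, 2.5.
v(0.1) ≈ 0.951, v(0.7) ≈ 0.705, v(1.3) ≈ 0.522, v(1.9) ≈ 0.387, v(2.5) ≈ 0.287.
Sum = Δt · [v(0.1) + v(0.7) + v(1.3) + v(1.9) + v(2.5)].
Sum ≈ 1.711.

1.711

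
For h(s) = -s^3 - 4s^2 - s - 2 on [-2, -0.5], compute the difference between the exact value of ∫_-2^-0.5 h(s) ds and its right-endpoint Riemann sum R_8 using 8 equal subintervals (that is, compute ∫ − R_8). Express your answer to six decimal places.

Exact integral: ∫_-2^-0.5 h(s) ds = -7.640625.
R_8 ≈ -7.11547852.
Error ≈ -7.640625 − (-7.11547852) ≈ -0.525146.

-0.525146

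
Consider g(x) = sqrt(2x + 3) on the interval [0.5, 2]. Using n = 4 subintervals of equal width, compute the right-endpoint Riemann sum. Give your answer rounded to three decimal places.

3.626

Δx = (2 − 0.5)/4 = 0.375.
Right endpoints: 0.875, 1.25, 1.625, 2.
g(0.875) ≈ 2.179, g(1.25) ≈ 2.345, g(1.625) ≈ 2.500, g(2) ≈ 2.646.
Sum = Δx · [g(0.875) + g(1.25) + g(1.625) + g(2)].
Sum ≈ 3.626.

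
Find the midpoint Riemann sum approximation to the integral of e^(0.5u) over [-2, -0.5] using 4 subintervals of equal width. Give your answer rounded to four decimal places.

0.8206

Δu = (-0.5 − (-2))/4 = 0.375.
Midpoints: -1.8125, -1.4375, -1.0625, -0.6875.
f(-1.8125) ≈ 0.4040, f(-1.4375) ≈ 0.4874, f(-1.0625) ≈ 0.5879, f(-0.6875) ≈ 0.7091.
Sum = Δu · [f(-1.8125) + f(-1.4375) + f(-1.0625) + f(-0.6875)].
Sum ≈ 0.8206.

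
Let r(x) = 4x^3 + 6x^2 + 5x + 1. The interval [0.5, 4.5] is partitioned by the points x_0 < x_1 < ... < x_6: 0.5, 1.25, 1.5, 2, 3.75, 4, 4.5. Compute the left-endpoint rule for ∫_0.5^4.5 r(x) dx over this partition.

Subinterval widths: 0.75, 0.25, 0.5, 1.75, 0.25, 0.5.
Left endpoints: 0.5, 1.25, 1.5, 2, 3.75, 4.
r(0.5) = 5.5, r(1.25) = 24.4375, r(1.5) = 35.5, r(2) = 67, r(3.75) = 315.0625, r(4) = 373.
Sum = Σ Δx_i · r(x_i).
Sum = 410.5.

410.5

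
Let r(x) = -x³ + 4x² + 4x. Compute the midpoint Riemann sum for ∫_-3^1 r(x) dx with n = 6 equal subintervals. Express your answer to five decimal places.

40.29630

Δx = (1 − (-3))/6 = 2/3.
Midpoints: -8/3, -2, -4/3, -2/3, 0, 2/3.
r(-8/3) = 992/27, r(-2) = 16, r(-4/3) = 112/27, r(-2/3) = -16/27, r(0) = 0, r(2/3) = 112/27.
Sum = Δx · [r(-8/3) + r(-2) + r(-4/3) + ...].
Sum ≈ 40.29630.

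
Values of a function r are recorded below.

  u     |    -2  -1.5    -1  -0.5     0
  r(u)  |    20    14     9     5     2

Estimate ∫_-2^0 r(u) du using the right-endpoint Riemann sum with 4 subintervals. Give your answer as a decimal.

Δu = 0.5.
Sum = 0.5·[14 + 9 + 5 + 2] = 15.

15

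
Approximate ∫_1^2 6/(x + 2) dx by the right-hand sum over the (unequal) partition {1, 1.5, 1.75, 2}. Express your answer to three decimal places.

1.632

Subinterval widths: 0.5, 0.25, 0.25.
Right endpoints: 1.5, 1.75, 2.
f(1.5) = 12/7, f(1.75) = 1.6, f(2) = 1.5.
Sum = Σ Δx_i · f(x_i).
Sum ≈ 1.632.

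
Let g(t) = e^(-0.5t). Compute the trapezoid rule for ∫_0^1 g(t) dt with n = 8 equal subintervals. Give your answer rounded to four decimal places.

Δt = (1 − 0)/8 = 0.125.
g(0) ≈ 1.0000, g(0.125) ≈ 0.9394, g(0.25) ≈ 0.8825, g(0.375) ≈ 0.8290, g(0.5) ≈ 0.7788, g(0.625) ≈ 0.7316, g(0.75) ≈ 0.6873, g(0.875) ≈ 0.6456, g(1) ≈ 0.6065.
T_8 = (Δt/2)·[g(t_0) + 2g(t_1) + ... + 2g(t_{7}) + g(t_8)].
Sum ≈ 0.7872.

0.7872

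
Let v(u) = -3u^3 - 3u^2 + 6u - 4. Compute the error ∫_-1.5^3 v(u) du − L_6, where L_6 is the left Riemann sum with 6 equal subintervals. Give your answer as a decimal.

-27.52734375

Exact integral: ∫_-1.5^3 v(u) du = -85.078125.
L_6 = -57.55078125.
Error = -85.078125 − (-57.55078125) = -27.52734375.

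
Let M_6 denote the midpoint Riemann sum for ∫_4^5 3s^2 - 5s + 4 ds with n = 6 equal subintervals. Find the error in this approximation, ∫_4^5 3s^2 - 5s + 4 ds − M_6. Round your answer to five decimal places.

0.00694

Exact integral: ∫_4^5 f(s) ds = 42.5.
M_6 ≈ 42.4930556.
Error ≈ 42.5 − 42.4930556 ≈ 0.00694.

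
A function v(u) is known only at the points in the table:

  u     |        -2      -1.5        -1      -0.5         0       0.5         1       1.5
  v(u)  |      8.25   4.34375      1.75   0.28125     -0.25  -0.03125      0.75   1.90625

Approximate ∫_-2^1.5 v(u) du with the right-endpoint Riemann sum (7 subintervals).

4.375

Δu = 0.5.
Sum = 0.5·[4.34375 + 1.75 + 0.28125 + (-0.25) + (-0.03125) + 0.75 + 1.90625] = 4.375.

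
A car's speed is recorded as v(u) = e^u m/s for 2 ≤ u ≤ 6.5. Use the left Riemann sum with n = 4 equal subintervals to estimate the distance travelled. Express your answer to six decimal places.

355.718515

Δu = (6.5 − 2)/4 = 1.125.
Left endpoints: 2, 3.125, 4.25, 5.375.
v(2) ≈ 7.389056, v(3.125) ≈ 22.759895, v(4.25) ≈ 70.105412, v(5.375) ≈ 215.939872.
Sum = Δu · [v(2) + v(3.125) + v(4.25) + v(5.375)].
Sum ≈ 355.718515.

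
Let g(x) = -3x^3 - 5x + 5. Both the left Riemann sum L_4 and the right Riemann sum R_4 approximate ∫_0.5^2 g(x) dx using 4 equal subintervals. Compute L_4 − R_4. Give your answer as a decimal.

L_4 ≈ -8.38770.
R_4 ≈ -20.05957.
L_4 − R_4 = 11.671875.

11.671875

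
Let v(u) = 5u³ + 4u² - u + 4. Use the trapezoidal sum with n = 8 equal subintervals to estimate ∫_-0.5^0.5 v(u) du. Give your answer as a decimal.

Δu = (0.5 − (-0.5))/8 = 0.125.
v(-0.5) = 4.875, v(-0.375) = 2393/512, v(-0.25) = 4.421875, v(-0.125) = 2139/512, v(0) = 4, v(0.125) = 2021/512, v(0.25) = 4.078125, v(0.375) = 2279/512, v(0.5) = 5.125.
T_8 = (Δu/2)·[v(u_0) + 2v(u_1) + ... + 2v(u_{7}) + v(u_8)].
Sum = 4.34375.

4.34375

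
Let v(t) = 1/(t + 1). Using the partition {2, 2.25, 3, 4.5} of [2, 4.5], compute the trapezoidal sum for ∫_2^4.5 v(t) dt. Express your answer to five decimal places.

Subinterval widths: 0.25, 0.75, 1.5.
v(2) = 1/3, v(2.25) = 4/13, v(3) = 0.25, v(4.5) = 2/11.
On each subinterval the trapezoid contributes (Δt_i/2)·[v(t_{i-1}) + v(t_i)].
Sum ≈ 0.61313.

0.61313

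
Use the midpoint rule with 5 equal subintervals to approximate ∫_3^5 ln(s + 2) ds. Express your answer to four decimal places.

3.5746

Δs = (5 − 3)/5 = 0.4.
Midpoints: 3.2, 3.6, 4, 4.4, 4.8.
f(3.2) ≈ 1.6487, f(3.6) ≈ 1.7228, f(4) ≈ 1.7918, f(4.4) ≈ 1.8563, f(4.8) ≈ 1.9169.
Sum = Δs · [f(3.2) + f(3.6) + f(4) + f(4.4) + f(4.8)].
Sum ≈ 3.5746.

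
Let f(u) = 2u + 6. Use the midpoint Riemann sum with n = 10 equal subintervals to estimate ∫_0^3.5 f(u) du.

33.25

Δu = (3.5 − 0)/10 = 0.35.
Midpoints: 0.175, 0.525, 0.875, 1.225, 1.575, 1.925, 2.275, 2.625, 2.975, 3.325.
f(0.175) = 6.35, f(0.525) = 7.05, f(0.875) = 7.75, f(1.225) = 8.45, f(1.575) = 9.15, f(1.925) = 9.85, f(2.275) = 10.55, f(2.625) = 11.25, f(2.975) = 11.95, f(3.325) = 12.65.
Sum = Δu · [f(0.175) + f(0.525) + f(0.875) + ...].
Sum = 33.25.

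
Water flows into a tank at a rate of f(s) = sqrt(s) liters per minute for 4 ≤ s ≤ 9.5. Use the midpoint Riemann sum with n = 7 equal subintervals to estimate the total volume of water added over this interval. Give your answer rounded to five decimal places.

Δs = (9.5 − 4)/7 = 11/14.
Midpoints: 123/28, 145/28, 167/28, 6.75, 211/28, 233/28, 255/28.
f(123/28) ≈ 2.09591, f(145/28) ≈ 2.27565, f(167/28) ≈ 2.44219, f(6.75) ≈ 2.59808, f(211/28) ≈ 2.74513, f(233/28) ≈ 2.88469, f(255/28) ≈ 3.01780.
Sum = Δs · [f(123/28) + f(145/28) + f(167/28) + ...].
Sum ≈ 14.18956.

14.18956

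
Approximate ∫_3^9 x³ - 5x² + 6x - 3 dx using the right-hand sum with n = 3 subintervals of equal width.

Δx = (9 − 3)/3 = 2.
Right endpoints: 5, 7, 9.
f(5) = 27, f(7) = 137, f(9) = 375.
Sum = Δx · [f(5) + f(7) + f(9)].
Sum = 1078.

1078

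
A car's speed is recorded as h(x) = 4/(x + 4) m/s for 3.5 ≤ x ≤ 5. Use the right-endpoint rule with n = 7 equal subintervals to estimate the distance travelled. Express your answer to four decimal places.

0.7198

Δx = (5 − 3.5)/7 = 3/14.
Right endpoints: 26/7, 55/14, 29/7, 61/14, 32/7, 67/14, 5.
h(26/7) = 14/27, h(55/14) = 56/111, h(29/7) = 28/57, h(61/14) = 56/117, h(32/7) = 7/15, h(67/14) = 56/123, h(5) = 4/9.
Sum = Δx · [h(26/7) + h(55/14) + h(29/7) + ...].
Sum ≈ 0.7198.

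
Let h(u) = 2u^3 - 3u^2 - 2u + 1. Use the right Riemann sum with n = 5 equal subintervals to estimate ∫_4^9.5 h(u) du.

Δu = (9.5 − 4)/5 = 1.1.
Right endpoints: 5.1, 6.2, 7.3, 8.4, 9.5.
h(5.1) = 178.072, h(6.2) = 349.936, h(7.3) = 604.564, h(8.4) = 957.928, h(9.5) = 1426.
Sum = Δu · [h(5.1) + h(6.2) + h(7.3) + h(8.4) + h(9.5)].
Sum = 3868.15.

3868.15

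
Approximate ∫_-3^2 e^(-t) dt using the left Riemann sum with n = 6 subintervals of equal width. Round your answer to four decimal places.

Δt = (2 − (-3))/6 = 5/6.
Left endpoints: -3, -13/6, -4/3, -0.5, 1/3, 7/6.
f(-3) ≈ 20.0855, f(-13/6) ≈ 8.7291, f(-4/3) ≈ 3.7937, f(-0.5) ≈ 1.6487, f(1/3) ≈ 0.7165, f(7/6) ≈ 0.3114.
Sum = Δt · [f(-3) + f(-13/6) + f(-4/3) + ...].
Sum ≈ 29.4042.

29.4042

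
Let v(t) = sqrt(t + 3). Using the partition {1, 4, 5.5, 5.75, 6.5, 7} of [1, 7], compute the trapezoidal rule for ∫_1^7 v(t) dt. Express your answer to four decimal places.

Subinterval widths: 3, 1.5, 0.25, 0.75, 0.5.
v(1) ≈ 2.0000, v(4) ≈ 2.6458, v(5.5) ≈ 2.9155, v(5.75) ≈ 2.9580, v(6.5) ≈ 3.0822, v(7) ≈ 3.1623.
On each subinterval the trapezoid contributes (Δt_i/2)·[v(t_{i-1}) + v(t_i)].
Sum ≈ 15.7000.

15.7000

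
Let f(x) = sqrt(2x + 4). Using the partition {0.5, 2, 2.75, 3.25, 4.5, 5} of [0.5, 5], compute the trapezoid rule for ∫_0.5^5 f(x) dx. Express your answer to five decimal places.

13.71101

Subinterval widths: 1.5, 0.75, 0.5, 1.25, 0.5.
f(0.5) ≈ 2.23607, f(2) ≈ 2.82843, f(2.75) ≈ 3.08221, f(3.25) ≈ 3.24037, f(4.5) ≈ 3.60555, f(5) ≈ 3.74166.
On each subinterval the trapezoid contributes (Δx_i/2)·[f(x_{i-1}) + f(x_i)].
Sum ≈ 13.71101.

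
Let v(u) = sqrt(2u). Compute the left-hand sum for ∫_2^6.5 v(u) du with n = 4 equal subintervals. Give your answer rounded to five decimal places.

12.03097

Δu = (6.5 − 2)/4 = 1.125.
Left endpoints: 2, 3.125, 4.25, 5.375.
v(2) ≈ 2.00000, v(3.125) ≈ 2.50000, v(4.25) ≈ 2.91548, v(5.375) ≈ 3.27872.
Sum = Δu · [v(2) + v(3.125) + v(4.25) + v(5.375)].
Sum ≈ 12.03097.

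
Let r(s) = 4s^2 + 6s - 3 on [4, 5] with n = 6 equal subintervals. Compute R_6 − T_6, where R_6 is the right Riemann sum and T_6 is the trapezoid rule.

R_6 ≈ 108.85185185.
T_6 ≈ 105.35185185.
R_6 − T_6 = 3.5.

3.5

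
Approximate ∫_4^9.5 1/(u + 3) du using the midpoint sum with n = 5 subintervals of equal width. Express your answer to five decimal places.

Δu = (9.5 − 4)/5 = 1.1.
Midpoints: 4.55, 5.65, 6.75, 7.85, 8.95.
f(4.55) = 20/151, f(5.65) = 20/173, f(6.75) = 4/39, f(7.85) = 20/217, f(8.95) = 20/239.
Sum = Δu · [f(4.55) + f(5.65) + f(6.75) + f(7.85) + f(8.95)].
Sum ≈ 0.57912.

0.57912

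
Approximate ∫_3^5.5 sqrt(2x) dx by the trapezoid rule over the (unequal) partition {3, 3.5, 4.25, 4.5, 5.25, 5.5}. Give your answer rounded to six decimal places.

Subinterval widths: 0.5, 0.75, 0.25, 0.75, 0.25.
f(3) ≈ 2.449490, f(3.5) ≈ 2.645751, f(4.25) ≈ 2.915476, f(4.5) ≈ 3.000000, f(5.25) ≈ 3.240370, f(5.5) ≈ 3.316625.
On each subinterval the trapezoid contributes (Δx_i/2)·[f(x_{i-1}) + f(x_i)].
Sum ≈ 7.258468.

7.258468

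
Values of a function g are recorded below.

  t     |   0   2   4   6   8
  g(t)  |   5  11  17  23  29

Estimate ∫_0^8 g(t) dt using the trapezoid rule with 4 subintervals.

Δt = 2.
T_4 = (2/2)·[5 + 2·11 + 2·17 + 2·23 + 29] = 136.

136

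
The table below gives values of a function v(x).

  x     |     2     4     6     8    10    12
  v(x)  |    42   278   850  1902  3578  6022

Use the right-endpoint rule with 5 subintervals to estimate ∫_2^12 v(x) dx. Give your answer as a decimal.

Δx = 2.
Sum = 2·[278 + 850 + 1902 + 3578 + 6022] = 25260.

25260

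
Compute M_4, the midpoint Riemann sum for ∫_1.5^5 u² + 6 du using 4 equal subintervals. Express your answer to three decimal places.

61.318

Δu = (5 − 1.5)/4 = 0.875.
Midpoints: 1.9375, 2.8125, 3.6875, 4.5625.
f(1.9375) = 9.75390625, f(2.8125) = 13.91015625, f(3.6875) = 19.59765625, f(4.5625) = 26.81640625.
Sum = Δu · [f(1.9375) + f(2.8125) + f(3.6875) + f(4.5625)].
Sum ≈ 61.318.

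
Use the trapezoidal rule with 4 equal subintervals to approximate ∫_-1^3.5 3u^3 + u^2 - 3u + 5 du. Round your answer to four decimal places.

Δu = (3.5 − (-1))/4 = 1.125.
f(-1) = 6, f(0.125) = 2379/512, f(1.25) = 8.671875, f(2.375) = 22377/512, f(3.5) = 135.375.
T_4 = (Δu/2)·[f(u_0) + 2f(u_1) + 2f(u_2) + 2f(u_3) + f(u_4)].
Sum ≈ 143.6748.

143.6748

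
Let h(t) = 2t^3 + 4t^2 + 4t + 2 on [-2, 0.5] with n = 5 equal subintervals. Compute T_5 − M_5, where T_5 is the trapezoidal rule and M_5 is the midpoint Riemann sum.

T_5 = 0.3125.
M_5 = 0.390625.
T_5 − M_5 = -0.078125.

-0.078125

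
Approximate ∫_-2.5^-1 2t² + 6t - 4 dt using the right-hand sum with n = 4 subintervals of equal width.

Δt = (-1 − (-2.5))/4 = 0.375.
Right endpoints: -2.125, -1.75, -1.375, -1.
f(-2.125) = -7.71875, f(-1.75) = -8.375, f(-1.375) = -8.46875, f(-1) = -8.
Sum = Δt · [f(-2.125) + f(-1.75) + f(-1.375) + f(-1)].
Sum = -12.2109375.

-12.2109375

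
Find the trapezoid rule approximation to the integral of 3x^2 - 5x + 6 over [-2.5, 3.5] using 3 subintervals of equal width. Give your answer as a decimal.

Δx = (3.5 − (-2.5))/3 = 2.
f(-2.5) = 37.25, f(-0.5) = 9.25, f(1.5) = 5.25, f(3.5) = 25.25.
T_3 = (Δx/2)·[f(x_0) + 2f(x_1) + 2f(x_2) + f(x_3)].
Sum = 91.5.

91.5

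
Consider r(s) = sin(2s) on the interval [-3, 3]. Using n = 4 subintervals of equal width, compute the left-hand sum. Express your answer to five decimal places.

0.41912

Δs = (3 − (-3))/4 = 1.5.
Left endpoints: -3, -1.5, 0, 1.5.
r(-3) ≈ 0.27942, r(-1.5) ≈ -0.14112, r(0) ≈ 0.00000, r(1.5) ≈ 0.14112.
Sum = Δs · [r(-3) + r(-1.5) + r(0) + r(1.5)].
Sum ≈ 0.41912.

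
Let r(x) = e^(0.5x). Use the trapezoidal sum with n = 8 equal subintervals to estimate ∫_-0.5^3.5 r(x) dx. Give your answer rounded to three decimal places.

10.003

Δx = (3.5 − (-0.5))/8 = 0.5.
r(-0.5) ≈ 0.779, r(0) ≈ 1.000, r(0.5) ≈ 1.284, r(1) ≈ 1.649, r(1.5) ≈ 2.117, r(2) ≈ 2.718, r(2.5) ≈ 3.490, r(3) ≈ 4.482, r(3.5) ≈ 5.755.
T_8 = (Δx/2)·[r(x_0) + 2r(x_1) + ... + 2r(x_{7}) + r(x_8)].
Sum ≈ 10.003.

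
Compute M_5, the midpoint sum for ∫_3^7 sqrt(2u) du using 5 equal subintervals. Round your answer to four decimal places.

12.5658

Δu = (7 − 3)/5 = 0.8.
Midpoints: 3.4, 4.2, 5, 5.8, 6.6.
f(3.4) ≈ 2.6077, f(4.2) ≈ 2.8983, f(5) ≈ 3.1623, f(5.8) ≈ 3.4059, f(6.6) ≈ 3.6332.
Sum = Δu · [f(3.4) + f(4.2) + f(5) + f(5.8) + f(6.6)].
Sum ≈ 12.5658.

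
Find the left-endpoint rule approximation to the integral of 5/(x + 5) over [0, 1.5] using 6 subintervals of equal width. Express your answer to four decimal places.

1.3411

Δx = (1.5 − 0)/6 = 0.25.
Left endpoints: 0, 0.25, 0.5, 0.75, 1, 1.25.
f(0) = 1, f(0.25) = 20/21, f(0.5) = 10/11, f(0.75) = 20/23, f(1) = 5/6, f(1.25) = 0.8.
Sum = Δx · [f(0) + f(0.25) + f(0.5) + ...].
Sum ≈ 1.3411.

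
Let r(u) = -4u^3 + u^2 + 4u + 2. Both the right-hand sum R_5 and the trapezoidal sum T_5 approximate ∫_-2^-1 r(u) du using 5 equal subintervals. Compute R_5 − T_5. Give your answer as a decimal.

R_5 = 10.76.
T_5 = 13.46.
R_5 − T_5 = -2.7.

-2.7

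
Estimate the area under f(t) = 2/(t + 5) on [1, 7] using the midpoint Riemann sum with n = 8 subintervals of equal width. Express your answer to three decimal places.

1.385

Δt = (7 − 1)/8 = 0.75.
Midpoints: 1.375, 2.125, 2.875, 3.625, 4.375, 5.125, 5.875, 6.625.
f(1.375) = 16/51, f(2.125) = 16/57, f(2.875) = 16/63, f(3.625) = 16/69, f(4.375) = 16/75, f(5.125) = 16/81, f(5.875) = 16/87, f(6.625) = 16/93.
Sum = Δt · [f(1.375) + f(2.125) + f(2.875) + ...].
Sum ≈ 1.385.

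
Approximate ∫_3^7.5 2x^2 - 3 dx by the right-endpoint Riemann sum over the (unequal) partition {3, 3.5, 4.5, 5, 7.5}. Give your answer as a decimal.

345.5

Subinterval widths: 0.5, 1, 0.5, 2.5.
Right endpoints: 3.5, 4.5, 5, 7.5.
f(3.5) = 21.5, f(4.5) = 37.5, f(5) = 47, f(7.5) = 109.5.
Sum = Σ Δx_i · f(x_i).
Sum = 345.5.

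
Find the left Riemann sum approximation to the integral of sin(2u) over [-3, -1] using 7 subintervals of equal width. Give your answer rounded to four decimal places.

Δu = (-1 − (-3))/7 = 2/7.
Left endpoints: -3, -19/7, -17/7, -15/7, -13/7, -11/7, -9/7.
f(-3) ≈ 0.2794, f(-19/7) ≈ 0.7543, f(-17/7) ≈ 0.9895, f(-15/7) ≈ 0.9103, f(-13/7) ≈ 0.5419, f(-11/7) ≈ 0.0013, f(-9/7) ≈ -0.5398.
Sum = Δu · [f(-3) + f(-19/7) + f(-17/7) + ...].
Sum ≈ 0.8391.

0.8391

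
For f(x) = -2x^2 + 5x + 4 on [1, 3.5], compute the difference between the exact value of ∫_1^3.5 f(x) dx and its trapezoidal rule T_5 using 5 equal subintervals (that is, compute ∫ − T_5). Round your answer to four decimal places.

0.2083

Exact integral: ∫_1^3.5 f(x) dx ≈ 10.208333.
T_5 = 10.
Error ≈ 10.208333 − 10 ≈ 0.2083.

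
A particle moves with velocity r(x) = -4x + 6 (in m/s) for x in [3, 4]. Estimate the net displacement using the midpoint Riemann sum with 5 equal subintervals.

Δx = (4 − 3)/5 = 0.2.
Midpoints: 3.1, 3.3, 3.5, 3.7, 3.9.
r(3.1) = -6.4, r(3.3) = -7.2, r(3.5) = -8, r(3.7) = -8.8, r(3.9) = -9.6.
Sum = Δx · [r(3.1) + r(3.3) + r(3.5) + r(3.7) + r(3.9)].
Sum = -8.

-8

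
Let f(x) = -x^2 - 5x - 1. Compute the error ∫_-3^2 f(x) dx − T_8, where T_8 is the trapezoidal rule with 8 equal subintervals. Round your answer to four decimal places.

Exact integral: ∫_-3^2 f(x) dx ≈ -4.166667.
T_8 = -4.4921875.
Error ≈ -4.166667 − (-4.4921875) ≈ 0.3255.

0.3255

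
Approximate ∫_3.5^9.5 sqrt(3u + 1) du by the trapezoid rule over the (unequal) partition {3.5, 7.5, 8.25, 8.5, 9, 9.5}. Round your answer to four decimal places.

Subinterval widths: 4, 0.75, 0.25, 0.5, 0.5.
f(3.5) ≈ 3.3912, f(7.5) ≈ 4.8477, f(8.25) ≈ 5.0744, f(8.5) ≈ 5.1478, f(9) ≈ 5.2915, f(9.5) ≈ 5.4314.
On each subinterval the trapezoid contributes (Δu_i/2)·[f(u_{i-1}) + f(u_i)].
Sum ≈ 26.7668.

26.7668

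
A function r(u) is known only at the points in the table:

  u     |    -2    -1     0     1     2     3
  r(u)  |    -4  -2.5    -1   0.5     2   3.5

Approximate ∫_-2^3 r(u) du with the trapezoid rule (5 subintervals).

Δu = 1.
T_5 = (1/2)·[(-4) + 2·(-2.5) + 2·(-1) + 2·0.5 + 2·2 + 3.5] = -1.25.

-1.25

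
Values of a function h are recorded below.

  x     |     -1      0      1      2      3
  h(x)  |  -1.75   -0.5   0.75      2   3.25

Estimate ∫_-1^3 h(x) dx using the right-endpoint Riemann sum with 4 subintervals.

5.5

Δx = 1.
Sum = 1·[(-0.5) + 0.75 + 2 + 3.25] = 5.5.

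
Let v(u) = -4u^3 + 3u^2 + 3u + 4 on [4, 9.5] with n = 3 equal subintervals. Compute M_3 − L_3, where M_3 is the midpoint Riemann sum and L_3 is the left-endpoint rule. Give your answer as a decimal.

M_3 ≈ -6842.1527778.
L_3 ≈ -4512.9027778.
M_3 − L_3 = -2329.25.

-2329.25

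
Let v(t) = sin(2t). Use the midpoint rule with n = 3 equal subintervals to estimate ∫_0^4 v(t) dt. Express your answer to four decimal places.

0.7857

Δt = (4 − 0)/3 = 4/3.
Midpoints: 2/3, 2, 10/3.
v(2/3) ≈ 0.9719, v(2) ≈ -0.7568, v(10/3) ≈ 0.3742.
Sum = Δt · [v(2/3) + v(2) + v(10/3)].
Sum ≈ 0.7857.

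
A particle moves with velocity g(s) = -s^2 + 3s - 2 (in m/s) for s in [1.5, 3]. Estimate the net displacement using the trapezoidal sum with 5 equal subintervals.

Δs = (3 − 1.5)/5 = 0.3.
g(1.5) = 0.25, g(1.8) = 0.16, g(2.1) = -0.11, g(2.4) = -0.56, g(2.7) = -1.19, g(3) = -2.
T_5 = (Δs/2)·[g(s_0) + 2g(s_1) + ... + 2g(s_{4}) + g(s_5)].
Sum = -0.7725.

-0.7725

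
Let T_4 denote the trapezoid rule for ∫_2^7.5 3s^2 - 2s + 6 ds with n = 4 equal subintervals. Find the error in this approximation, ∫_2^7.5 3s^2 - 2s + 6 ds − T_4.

-5.19921875

Exact integral: ∫_2^7.5 f(s) ds = 394.625.
T_4 = 399.82421875.
Error = 394.625 − 399.82421875 = -5.19921875.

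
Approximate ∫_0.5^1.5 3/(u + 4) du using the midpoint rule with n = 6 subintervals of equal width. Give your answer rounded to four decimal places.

Δu = (1.5 − 0.5)/6 = 1/6.
Midpoints: 7/12, 0.75, 11/12, 13/12, 1.25, 17/12.
f(7/12) = 36/55, f(0.75) = 12/19, f(11/12) = 36/59, f(13/12) = 36/61, f(1.25) = 4/7, f(17/12) = 36/65.
Sum = Δu · [f(7/12) + f(0.75) + f(11/12) + ...].
Sum ≈ 0.6020.

0.6020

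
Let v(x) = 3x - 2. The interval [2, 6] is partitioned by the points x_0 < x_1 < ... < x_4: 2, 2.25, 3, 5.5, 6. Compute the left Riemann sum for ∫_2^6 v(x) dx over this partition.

29.3125

Subinterval widths: 0.25, 0.75, 2.5, 0.5.
Left endpoints: 2, 2.25, 3, 5.5.
v(2) = 4, v(2.25) = 4.75, v(3) = 7, v(5.5) = 14.5.
Sum = Σ Δx_i · v(x_i).
Sum = 29.3125.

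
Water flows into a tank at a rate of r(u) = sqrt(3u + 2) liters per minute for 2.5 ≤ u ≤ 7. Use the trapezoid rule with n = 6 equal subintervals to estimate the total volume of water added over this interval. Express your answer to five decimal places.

Δu = (7 − 2.5)/6 = 0.75.
r(2.5) ≈ 3.08221, r(3.25) ≈ 3.42783, r(4) ≈ 3.74166, r(4.75) ≈ 4.03113, r(5.5) ≈ 4.30116, r(6.25) ≈ 4.55522, r(7) ≈ 4.79583.
T_6 = (Δu/2)·[r(u_0) + 2r(u_1) + ... + 2r(u_{5}) + r(u_6)].
Sum ≈ 17.99701.

17.99701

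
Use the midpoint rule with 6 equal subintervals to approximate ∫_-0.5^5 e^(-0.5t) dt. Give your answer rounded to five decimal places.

2.38297

Δt = (5 − (-0.5))/6 = 11/12.
Midpoints: -1/24, 0.875, 43/24, 65/24, 3.625, 109/24.
f(-1/24) ≈ 1.02105, f(0.875) ≈ 0.64565, f(43/24) ≈ 0.40827, f(65/24) ≈ 0.25816, f(3.625) ≈ 0.16325, f(109/24) ≈ 0.10323.
Sum = Δt · [f(-1/24) + f(0.875) + f(43/24) + ...].
Sum ≈ 2.38297.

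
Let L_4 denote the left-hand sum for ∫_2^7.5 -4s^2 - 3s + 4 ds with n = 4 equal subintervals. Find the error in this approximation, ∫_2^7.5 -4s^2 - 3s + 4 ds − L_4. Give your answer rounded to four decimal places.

Exact integral: ∫_2^7.5 f(s) ds ≈ -608.208333.
L_4 = -460.109375.
Error ≈ -608.208333 − (-460.109375) ≈ -148.0990.

-148.0990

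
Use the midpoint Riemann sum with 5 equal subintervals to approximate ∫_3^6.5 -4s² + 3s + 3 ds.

Δs = (6.5 − 3)/5 = 0.7.
Midpoints: 3.35, 4.05, 4.75, 5.45, 6.15.
f(3.35) = -31.84, f(4.05) = -50.46, f(4.75) = -73, f(5.45) = -99.46, f(6.15) = -129.84.
Sum = Δs · [f(3.35) + f(4.05) + f(4.75) + f(5.45) + f(6.15)].
Sum = -269.22.

-269.22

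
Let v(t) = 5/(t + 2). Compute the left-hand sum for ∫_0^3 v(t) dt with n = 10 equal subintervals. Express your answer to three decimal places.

Δt = (3 − 0)/10 = 0.3.
Left endpoints: 0, 0.3, 0.6, 0.9, 1.2, 1.5, 1.8, 2.1, 2.4, 2.7.
v(0) = 2.5, v(0.3) = 50/23, v(0.6) = 25/13, v(0.9) = 50/29, v(1.2) = 1.5625, v(1.5) = 10/7, v(1.8) = 25/19, v(2.1) = 50/41, v(2.4) = 25/22, v(2.7) = 50/47.
Sum = Δt · [v(0) + v(0.3) + v(0.6) + ...].
Sum ≈ 4.814.

4.814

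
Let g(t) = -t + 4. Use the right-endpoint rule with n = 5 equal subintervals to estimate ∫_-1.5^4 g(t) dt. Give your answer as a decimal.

12.1

Δt = (4 − (-1.5))/5 = 1.1.
Right endpoints: -0.4, 0.7, 1.8, 2.9, 4.
g(-0.4) = 4.4, g(0.7) = 3.3, g(1.8) = 2.2, g(2.9) = 1.1, g(4) = 0.
Sum = Δt · [g(-0.4) + g(0.7) + g(1.8) + g(2.9) + g(4)].
Sum = 12.1.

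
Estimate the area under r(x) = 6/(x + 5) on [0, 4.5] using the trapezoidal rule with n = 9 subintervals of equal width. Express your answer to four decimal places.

Δx = (4.5 − 0)/9 = 0.5.
r(0) = 1.2, r(0.5) = 12/11, r(1) = 1, r(1.5) = 12/13, r(2) = 6/7, r(2.5) = 0.8, r(3) = 0.75, r(3.5) = 12/17, r(4) = 2/3, r(4.5) = 12/19.
T_9 = (Δx/2)·[r(x_0) + 2r(x_1) + ... + 2r(x_{8}) + r(x_9)].
Sum ≈ 3.8547.

3.8547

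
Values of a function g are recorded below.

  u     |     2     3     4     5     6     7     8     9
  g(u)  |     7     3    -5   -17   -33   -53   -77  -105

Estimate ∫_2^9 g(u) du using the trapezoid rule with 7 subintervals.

Δu = 1.
T_7 = (1/2)·[7 + 2·3 + 2·(-5) + 2·(-17) + 2·(-33) + 2·(-53) + 2·(-77) + (-105)] = -231.

-231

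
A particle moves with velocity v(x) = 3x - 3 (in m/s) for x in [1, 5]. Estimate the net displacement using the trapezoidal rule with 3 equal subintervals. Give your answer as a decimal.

24

Δx = (5 − 1)/3 = 4/3.
v(1) = 0, v(7/3) = 4, v(11/3) = 8, v(5) = 12.
T_3 = (Δx/2)·[v(x_0) + 2v(x_1) + 2v(x_2) + v(x_3)].
Sum = 24.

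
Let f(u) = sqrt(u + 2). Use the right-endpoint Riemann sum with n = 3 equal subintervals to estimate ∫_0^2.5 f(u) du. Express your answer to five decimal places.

Δu = (2.5 − 0)/3 = 5/6.
Right endpoints: 5/6, 5/3, 2.5.
f(5/6) ≈ 1.68325, f(5/3) ≈ 1.91485, f(2.5) ≈ 2.12132.
Sum = Δu · [f(5/6) + f(5/3) + f(2.5)].
Sum ≈ 4.76619.

4.76619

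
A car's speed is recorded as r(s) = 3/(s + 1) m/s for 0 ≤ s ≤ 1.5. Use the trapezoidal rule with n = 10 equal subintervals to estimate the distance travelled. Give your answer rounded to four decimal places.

2.7536

Δs = (1.5 − 0)/10 = 0.15.
r(0) = 3, r(0.15) = 60/23, r(0.3) = 30/13, r(0.45) = 60/29, r(0.6) = 1.875, r(0.75) = 12/7, r(0.9) = 30/19, r(1.05) = 60/41, r(1.2) = 15/11, r(1.35) = 60/47, r(1.5) = 1.2.
T_10 = (Δs/2)·[r(s_0) + 2r(s_1) + ... + 2r(s_{9}) + r(s_10)].
Sum ≈ 2.7536.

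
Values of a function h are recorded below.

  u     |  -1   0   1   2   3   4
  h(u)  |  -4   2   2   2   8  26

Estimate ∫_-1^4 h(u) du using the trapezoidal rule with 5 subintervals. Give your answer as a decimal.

Δu = 1.
T_5 = (1/2)·[(-4) + 2·2 + 2·2 + 2·2 + 2·8 + 26] = 25.

25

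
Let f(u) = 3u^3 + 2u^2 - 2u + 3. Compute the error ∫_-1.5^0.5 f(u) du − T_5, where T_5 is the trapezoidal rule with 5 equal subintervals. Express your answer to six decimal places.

0.133333

Exact integral: ∫_-1.5^0.5 f(u) du ≈ 6.58333333.
T_5 = 6.45.
Error ≈ 6.58333333 − 6.45 ≈ 0.133333.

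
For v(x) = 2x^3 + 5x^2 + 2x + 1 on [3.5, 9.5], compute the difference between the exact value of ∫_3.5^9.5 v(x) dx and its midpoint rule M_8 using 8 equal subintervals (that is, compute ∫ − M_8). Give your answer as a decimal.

12.375

Exact integral: ∫_3.5^9.5 v(x) dx = 5439.
M_8 = 5426.625.
Error = 5439 − 5426.625 = 12.375.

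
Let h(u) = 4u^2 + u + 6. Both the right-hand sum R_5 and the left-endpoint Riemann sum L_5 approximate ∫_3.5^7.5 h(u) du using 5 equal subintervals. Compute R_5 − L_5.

144

R_5 = 625.04.
L_5 = 481.04.
R_5 − L_5 = 144.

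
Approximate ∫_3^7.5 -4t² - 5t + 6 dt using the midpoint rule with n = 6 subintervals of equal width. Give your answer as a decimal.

Δt = (7.5 − 3)/6 = 0.75.
Midpoints: 3.375, 4.125, 4.875, 5.625, 6.375, 7.125.
f(3.375) = -56.4375, f(4.125) = -82.6875, f(4.875) = -113.4375, f(5.625) = -148.6875, f(6.375) = -188.4375, f(7.125) = -232.6875.
Sum = Δt · [f(3.375) + f(4.125) + f(4.875) + ...].
Sum = -616.78125.

-616.78125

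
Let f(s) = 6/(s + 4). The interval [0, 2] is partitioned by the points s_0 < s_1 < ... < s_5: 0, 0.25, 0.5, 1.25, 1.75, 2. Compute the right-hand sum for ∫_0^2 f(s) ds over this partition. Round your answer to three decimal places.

2.315

Subinterval widths: 0.25, 0.25, 0.75, 0.5, 0.25.
Right endpoints: 0.25, 0.5, 1.25, 1.75, 2.
f(0.25) = 24/17, f(0.5) = 4/3, f(1.25) = 8/7, f(1.75) = 24/23, f(2) = 1.
Sum = Σ Δs_i · f(s_i).
Sum ≈ 2.315.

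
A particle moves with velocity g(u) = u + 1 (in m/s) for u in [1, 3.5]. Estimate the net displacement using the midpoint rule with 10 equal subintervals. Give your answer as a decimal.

8.125

Δu = (3.5 − 1)/10 = 0.25.
Midpoints: 1.125, 1.375, 1.625, 1.875, 2.125, 2.375, 2.625, 2.875, 3.125, 3.375.
g(1.125) = 2.125, g(1.375) = 2.375, g(1.625) = 2.625, g(1.875) = 2.875, g(2.125) = 3.125, g(2.375) = 3.375, g(2.625) = 3.625, g(2.875) = 3.875, g(3.125) = 4.125, g(3.375) = 4.375.
Sum = Δu · [g(1.125) + g(1.375) + g(1.625) + ...].
Sum = 8.125.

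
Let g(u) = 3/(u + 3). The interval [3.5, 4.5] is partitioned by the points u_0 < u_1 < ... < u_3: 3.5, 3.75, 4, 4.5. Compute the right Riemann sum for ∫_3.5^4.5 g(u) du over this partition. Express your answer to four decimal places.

Subinterval widths: 0.25, 0.25, 0.5.
Right endpoints: 3.75, 4, 4.5.
g(3.75) = 4/9, g(4) = 3/7, g(4.5) = 0.4.
Sum = Σ Δu_i · g(u_i).
Sum ≈ 0.4183.

0.4183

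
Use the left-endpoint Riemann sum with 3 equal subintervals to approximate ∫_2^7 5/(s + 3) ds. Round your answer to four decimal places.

3.9167

Δs = (7 − 2)/3 = 5/3.
Left endpoints: 2, 11/3, 16/3.
f(2) = 1, f(11/3) = 0.75, f(16/3) = 0.6.
Sum = Δs · [f(2) + f(11/3) + f(16/3)].
Sum ≈ 3.9167.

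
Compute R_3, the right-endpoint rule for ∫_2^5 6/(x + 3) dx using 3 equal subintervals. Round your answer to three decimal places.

2.607

Δx = (5 − 2)/3 = 1.
Right endpoints: 3, 4, 5.
f(3) = 1, f(4) = 6/7, f(5) = 0.75.
Sum = Δx · [f(3) + f(4) + f(5)].
Sum ≈ 2.607.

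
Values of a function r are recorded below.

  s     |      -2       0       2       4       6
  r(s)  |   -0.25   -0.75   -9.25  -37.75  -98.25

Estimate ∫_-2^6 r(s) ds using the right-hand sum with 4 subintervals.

Δs = 2.
Sum = 2·[(-0.75) + (-9.25) + (-37.75) + (-98.25)] = -292.

-292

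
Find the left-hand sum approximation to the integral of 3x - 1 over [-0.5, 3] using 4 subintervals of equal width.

Δx = (3 − (-0.5))/4 = 0.875.
Left endpoints: -0.5, 0.375, 1.25, 2.125.
f(-0.5) = -2.5, f(0.375) = 0.125, f(1.25) = 2.75, f(2.125) = 5.375.
Sum = Δx · [f(-0.5) + f(0.375) + f(1.25) + f(2.125)].
Sum = 5.03125.

5.03125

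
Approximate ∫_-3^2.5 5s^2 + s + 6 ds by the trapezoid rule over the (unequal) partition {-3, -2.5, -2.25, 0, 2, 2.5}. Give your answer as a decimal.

Subinterval widths: 0.5, 0.25, 2.25, 2, 0.5.
f(-3) = 48, f(-2.5) = 34.75, f(-2.25) = 29.0625, f(0) = 6, f(2) = 28, f(2.5) = 39.75.
On each subinterval the trapezoid contributes (Δs_i/2)·[f(s_{i-1}) + f(s_i)].
Sum = 119.046875.

119.046875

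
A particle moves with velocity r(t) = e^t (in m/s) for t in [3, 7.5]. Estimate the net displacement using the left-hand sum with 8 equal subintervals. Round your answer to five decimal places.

Δt = (7.5 − 3)/8 = 0.5625.
Left endpoints: 3, 3.5625, 4.125, 4.6875, 5.25, 5.8125, 6.375, 6.9375.
r(3) ≈ 20.08554, r(3.5625) ≈ 35.25122, r(4.125) ≈ 61.86781, r(4.6875) ≈ 108.58139, r(5.25) ≈ 190.56627, r(5.8125) ≈ 334.45422, r(6.375) ≈ 586.98543, r(6.9375) ≈ 1030.19151.
Sum = Δt · [r(3) + r(3.5625) + r(4.125) + ...].
Sum ≈ 1331.99065.

1331.99065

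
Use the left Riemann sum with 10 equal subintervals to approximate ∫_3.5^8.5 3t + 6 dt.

116.25

Δt = (8.5 − 3.5)/10 = 0.5.
Left endpoints: 3.5, 4, 4.5, 5, 5.5, 6, 6.5, 7, 7.5, 8.
f(3.5) = 16.5, f(4) = 18, f(4.5) = 19.5, f(5) = 21, f(5.5) = 22.5, f(6) = 24, f(6.5) = 25.5, f(7) = 27, f(7.5) = 28.5, f(8) = 30.
Sum = Δt · [f(3.5) + f(4) + f(4.5) + ...].
Sum = 116.25.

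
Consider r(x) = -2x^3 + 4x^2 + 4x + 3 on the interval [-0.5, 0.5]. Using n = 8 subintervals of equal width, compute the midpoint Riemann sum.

Δx = (0.5 − (-0.5))/8 = 0.125.
Midpoints: -0.4375, -0.3125, -0.1875, -0.0625, 0.0625, 0.1875, 0.3125, 0.4375.
r(-0.4375) = 4471/2048, r(-0.3125) = 4509/2048, r(-0.1875) = 4923/2048, r(-0.0625) = 5665/2048, r(0.0625) = 6687/2048, r(0.1875) = 7941/2048, r(0.3125) = 9379/2048, r(0.4375) = 10953/2048.
Sum = Δx · [r(-0.4375) + r(-0.3125) + r(-0.1875) + ...].
Sum = 3.328125.

3.328125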